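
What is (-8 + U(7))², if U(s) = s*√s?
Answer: 407 - 112*√7 ≈ 110.68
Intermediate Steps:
U(s) = s^(3/2)
(-8 + U(7))² = (-8 + 7^(3/2))² = (-8 + 7*√7)²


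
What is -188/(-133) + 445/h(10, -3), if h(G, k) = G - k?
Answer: 61629/1729 ≈ 35.644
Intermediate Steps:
-188/(-133) + 445/h(10, -3) = -188/(-133) + 445/(10 - 1*(-3)) = -188*(-1/133) + 445/(10 + 3) = 188/133 + 445/13 = 61629/1729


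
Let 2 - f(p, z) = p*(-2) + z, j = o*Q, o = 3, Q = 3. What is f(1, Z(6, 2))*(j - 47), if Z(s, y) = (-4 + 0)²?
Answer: 456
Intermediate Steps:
j = 9 (j = 3*3 = 9)
Z(s, y) = 16 (Z(s, y) = (-4)² = 16)
f(p, z) = 2 - z + 2*p (f(p, z) = 2 - (p*(-2) + z) = 2 - (-2*p + z) = 2 - (z - 2*p) = 2 + (-z + 2*p) = 2 - z + 2*p)
f(1, Z(6, 2))*(j - 47) = (2 - 1*16 + 2*1)*(9 - 47) = (2 - 16 + 2)*(-38) = -12*(-38) = 456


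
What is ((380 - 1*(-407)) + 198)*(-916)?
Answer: -902260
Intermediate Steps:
((380 - 1*(-407)) + 198)*(-916) = ((380 + 407) + 198)*(-916) = (787 + 198)*(-916) = 985*(-916) = -902260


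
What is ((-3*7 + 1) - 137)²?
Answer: 24649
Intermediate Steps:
((-3*7 + 1) - 137)² = ((-21 + 1) - 137)² = (-20 - 137)² = (-157)² = 24649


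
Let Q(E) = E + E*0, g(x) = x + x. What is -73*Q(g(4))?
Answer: -584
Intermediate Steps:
g(x) = 2*x
Q(E) = E (Q(E) = E + 0 = E)
-73*Q(g(4)) = -146*4 = -73*8 = -584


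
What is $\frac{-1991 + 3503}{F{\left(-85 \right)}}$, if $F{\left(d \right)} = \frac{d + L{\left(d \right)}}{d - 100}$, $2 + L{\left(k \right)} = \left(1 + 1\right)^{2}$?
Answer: $\frac{279720}{83} \approx 3370.1$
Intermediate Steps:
$L{\left(k \right)} = 2$ ($L{\left(k \right)} = -2 + \left(1 + 1\right)^{2} = -2 + 2^{2} = -2 + 4 = 2$)
$F{\left(d \right)} = \frac{2 + d}{-100 + d}$ ($F{\left(d \right)} = \frac{d + 2}{d - 100} = \frac{2 + d}{-100 + d}$)
$\frac{-1991 + 3503}{F{\left(-85 \right)}} = \frac{-1991 + 3503}{\frac{1}{-100 - 85} \left(2 - 85\right)} = \frac{1512}{\frac{1}{-185} \left(-83\right)} = \frac{1512}{\left(- \frac{1}{185}\right) \left(-83\right)} = \frac{1512}{\frac{83}{185}} = 1512 \cdot \frac{185}{83} = \frac{279720}{83}$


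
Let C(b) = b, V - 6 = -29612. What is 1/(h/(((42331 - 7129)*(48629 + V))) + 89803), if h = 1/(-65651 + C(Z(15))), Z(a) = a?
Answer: 43952992892856/3947110620757147367 ≈ 1.1135e-5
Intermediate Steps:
V = -29606 (V = 6 - 29612 = -29606)
h = -1/65636 (h = 1/(-65651 + 15) = 1/(-65636) = -1/65636 ≈ -1.5236e-5)
1/(h/(((42331 - 7129)*(48629 + V))) + 89803) = 1/(-1/((42331 - 7129)*(48629 - 29606))/65636 + 89803) = 1/(-1/(65636*(35202*19023)) + 89803) = 1/(-1/65636/669647646 + 89803) = 1/(-1/65636*1/669647646 + 89803) = 1/(-1/43952992892856 + 89803) = 1/(3947110620757147367/43952992892856) = 43952992892856/3947110620757147367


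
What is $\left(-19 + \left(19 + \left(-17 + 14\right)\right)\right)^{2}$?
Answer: $9$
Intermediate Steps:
$\left(-19 + \left(19 + \left(-17 + 14\right)\right)\right)^{2} = \left(-19 + \left(19 - 3\right)\right)^{2} = \left(-19 + 16\right)^{2} = \left(-3\right)^{2} = 9$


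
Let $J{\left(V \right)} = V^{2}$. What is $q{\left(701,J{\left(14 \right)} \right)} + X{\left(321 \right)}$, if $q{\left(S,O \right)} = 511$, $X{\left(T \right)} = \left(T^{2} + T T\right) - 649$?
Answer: $205944$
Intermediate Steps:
$X{\left(T \right)} = -649 + 2 T^{2}$ ($X{\left(T \right)} = \left(T^{2} + T^{2}\right) - 649 = 2 T^{2} - 649 = -649 + 2 T^{2}$)
$q{\left(701,J{\left(14 \right)} \right)} + X{\left(321 \right)} = 511 - \left(649 - 2 \cdot 321^{2}\right) = 511 + \left(-649 + 2 \cdot 103041\right) = 511 + \left(-649 + 206082\right) = 511 + 205433 = 205944$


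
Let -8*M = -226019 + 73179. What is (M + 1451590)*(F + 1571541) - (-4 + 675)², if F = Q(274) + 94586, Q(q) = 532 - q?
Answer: 2450743637334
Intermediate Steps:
F = 94844 (F = (532 - 1*274) + 94586 = (532 - 274) + 94586 = 258 + 94586 = 94844)
M = 19105 (M = -(-226019 + 73179)/8 = -⅛*(-152840) = 19105)
(M + 1451590)*(F + 1571541) - (-4 + 675)² = (19105 + 1451590)*(94844 + 1571541) - (-4 + 675)² = 1470695*1666385 - 1*671² = 2450744087575 - 1*450241 = 2450744087575 - 450241 = 2450743637334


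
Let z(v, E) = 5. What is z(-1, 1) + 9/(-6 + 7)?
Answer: 14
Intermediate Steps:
z(-1, 1) + 9/(-6 + 7) = 5 + 9/(-6 + 7) = 5 + 9/1 = 5 + 9*1 = 5 + 9 = 14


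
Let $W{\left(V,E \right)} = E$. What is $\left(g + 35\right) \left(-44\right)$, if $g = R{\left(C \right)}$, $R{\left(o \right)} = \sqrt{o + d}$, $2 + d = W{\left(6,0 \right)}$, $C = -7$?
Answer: $-1540 - 132 i \approx -1540.0 - 132.0 i$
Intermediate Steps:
$d = -2$ ($d = -2 + 0 = -2$)
$R{\left(o \right)} = \sqrt{-2 + o}$ ($R{\left(o \right)} = \sqrt{o - 2} = \sqrt{-2 + o}$)
$g = 3 i$ ($g = \sqrt{-2 - 7} = \sqrt{-9} = 3 i \approx 3.0 i$)
$\left(g + 35\right) \left(-44\right) = \left(3 i + 35\right) \left(-44\right) = \left(35 + 3 i\right) \left(-44\right) = -1540 - 132 i$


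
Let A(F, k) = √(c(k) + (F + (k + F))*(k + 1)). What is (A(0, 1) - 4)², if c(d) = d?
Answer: (4 - √3)² ≈ 5.1436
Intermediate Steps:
A(F, k) = √(k + (1 + k)*(k + 2*F)) (A(F, k) = √(k + (F + (k + F))*(k + 1)) = √(k + (F + (F + k))*(1 + k)) = √(k + (k + 2*F)*(1 + k)) = √(k + (1 + k)*(k + 2*F)))
(A(0, 1) - 4)² = (√(1² + 2*0 + 2*1 + 2*0*1) - 4)² = (√(1 + 0 + 2 + 0) - 4)² = (√3 - 4)² = (-4 + √3)²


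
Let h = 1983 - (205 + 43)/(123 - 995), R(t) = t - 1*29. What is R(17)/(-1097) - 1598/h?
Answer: -94241759/118573633 ≈ -0.79480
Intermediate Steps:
R(t) = -29 + t (R(t) = t - 29 = -29 + t)
h = 216178/109 (h = 1983 - 248/(-872) = 1983 - 248*(-1)/872 = 1983 - 1*(-31/109) = 1983 + 31/109 = 216178/109 ≈ 1983.3)
R(17)/(-1097) - 1598/h = (-29 + 17)/(-1097) - 1598/216178/109 = -12*(-1/1097) - 1598*109/216178 = 12/1097 - 87091/108089 = -94241759/118573633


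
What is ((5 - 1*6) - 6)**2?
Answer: 49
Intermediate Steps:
((5 - 1*6) - 6)**2 = ((5 - 6) - 6)**2 = (-1 - 6)**2 = (-7)**2 = 49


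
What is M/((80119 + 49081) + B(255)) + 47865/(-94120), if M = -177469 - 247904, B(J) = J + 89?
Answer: -577959129/152408516 ≈ -3.7922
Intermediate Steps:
B(J) = 89 + J
M = -425373
M/((80119 + 49081) + B(255)) + 47865/(-94120) = -425373/((80119 + 49081) + (89 + 255)) + 47865/(-94120) = -425373/(129200 + 344) + 47865*(-1/94120) = -425373/129544 - 9573/18824 = -577959129/152408516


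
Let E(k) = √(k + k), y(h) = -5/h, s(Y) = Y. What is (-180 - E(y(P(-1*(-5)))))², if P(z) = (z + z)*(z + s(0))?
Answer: (900 + I*√5)²/25 ≈ 32400.0 + 161.0*I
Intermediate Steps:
P(z) = 2*z² (P(z) = (z + z)*(z + 0) = (2*z)*z = 2*z²)
E(k) = √2*√k (E(k) = √(2*k) = √2*√k)
(-180 - E(y(P(-1*(-5)))))² = (-180 - √2*√(-5/(2*(-1*(-5))²)))² = (-180 - √2*√(-5/(2*5²)))² = (-180 - √2*√(-5/(2*25)))² = (-180 - √2*√(-5/50))² = (-180 - √2*√(-5*1/50))² = (-180 - √2*√(-⅒))² = (-180 - √2*I*√10/10)² = (-180 - I*√5/5)²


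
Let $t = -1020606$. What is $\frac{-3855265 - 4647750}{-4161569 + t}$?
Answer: $\frac{1700603}{1036435} \approx 1.6408$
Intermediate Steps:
$\frac{-3855265 - 4647750}{-4161569 + t} = \frac{-3855265 - 4647750}{-4161569 - 1020606} = - \frac{8503015}{-5182175} = \left(-8503015\right) \left(- \frac{1}{5182175}\right) = \frac{1700603}{1036435}$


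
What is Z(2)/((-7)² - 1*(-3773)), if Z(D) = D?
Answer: 1/1911 ≈ 0.00052329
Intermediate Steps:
Z(2)/((-7)² - 1*(-3773)) = 2/((-7)² - 1*(-3773)) = 2/(49 + 3773) = 2/3822 = 2*(1/3822) = 1/1911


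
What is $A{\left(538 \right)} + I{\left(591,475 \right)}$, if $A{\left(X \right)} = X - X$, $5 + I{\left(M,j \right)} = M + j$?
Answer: $1061$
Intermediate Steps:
$I{\left(M,j \right)} = -5 + M + j$ ($I{\left(M,j \right)} = -5 + \left(M + j\right) = -5 + M + j$)
$A{\left(X \right)} = 0$
$A{\left(538 \right)} + I{\left(591,475 \right)} = 0 + \left(-5 + 591 + 475\right) = 0 + 1061 = 1061$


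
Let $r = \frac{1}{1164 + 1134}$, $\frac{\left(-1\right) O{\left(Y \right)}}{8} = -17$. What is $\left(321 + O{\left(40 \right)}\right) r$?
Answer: $\frac{457}{2298} \approx 0.19887$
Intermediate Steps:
$O{\left(Y \right)} = 136$ ($O{\left(Y \right)} = \left(-8\right) \left(-17\right) = 136$)
$r = \frac{1}{2298} \approx 0.00043516$
$\left(321 + O{\left(40 \right)}\right) r = \left(321 + 136\right) \frac{1}{2298} = 457 \cdot \frac{1}{2298} = \frac{457}{2298}$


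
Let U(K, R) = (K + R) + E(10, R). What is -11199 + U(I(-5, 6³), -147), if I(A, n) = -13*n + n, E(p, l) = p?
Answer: -13928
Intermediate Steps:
I(A, n) = -12*n
U(K, R) = 10 + K + R (U(K, R) = (K + R) + 10 = 10 + K + R)
-11199 + U(I(-5, 6³), -147) = -11199 + (10 - 12*6³ - 147) = -11199 + (10 - 12*216 - 147) = -11199 + (10 - 2592 - 147) = -11199 - 2729 = -13928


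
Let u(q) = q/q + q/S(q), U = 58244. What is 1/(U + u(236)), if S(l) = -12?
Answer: 3/174676 ≈ 1.7175e-5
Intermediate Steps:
u(q) = 1 - q/12 (u(q) = q/q + q/(-12) = 1 + q*(-1/12) = 1 - q/12)
1/(U + u(236)) = 1/(58244 + (1 - 1/12*236)) = 1/(58244 + (1 - 59/3)) = 1/(58244 - 56/3) = 1/(174676/3) = 3/174676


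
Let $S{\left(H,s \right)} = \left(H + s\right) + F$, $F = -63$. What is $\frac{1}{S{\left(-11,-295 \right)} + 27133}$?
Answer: $\frac{1}{26764} \approx 3.7364 \cdot 10^{-5}$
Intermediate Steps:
$S{\left(H,s \right)} = -63 + H + s$ ($S{\left(H,s \right)} = \left(H + s\right) - 63 = -63 + H + s$)
$\frac{1}{S{\left(-11,-295 \right)} + 27133} = \frac{1}{\left(-63 - 11 - 295\right) + 27133} = \frac{1}{-369 + 27133} = \frac{1}{26764}$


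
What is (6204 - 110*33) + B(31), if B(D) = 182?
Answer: 2756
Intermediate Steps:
(6204 - 110*33) + B(31) = (6204 - 110*33) + 182 = (6204 - 3630) + 182 = 2574 + 182 = 2756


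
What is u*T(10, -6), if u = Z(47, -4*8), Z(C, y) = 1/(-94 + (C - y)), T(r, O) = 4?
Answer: -4/15 ≈ -0.26667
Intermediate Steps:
Z(C, y) = 1/(-94 + C - y)
u = -1/15 (u = -1/(94 - 4*8 - 1*47) = -1/(94 - 32 - 47) = -1/15 ≈ -0.066667)
u*T(10, -6) = -1/15*4 = -4/15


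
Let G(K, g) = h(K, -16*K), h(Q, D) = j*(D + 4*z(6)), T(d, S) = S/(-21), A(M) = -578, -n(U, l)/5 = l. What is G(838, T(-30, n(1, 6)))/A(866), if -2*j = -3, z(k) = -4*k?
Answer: 10128/289 ≈ 35.045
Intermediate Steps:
n(U, l) = -5*l
j = 3/2 (j = -½*(-3) = 3/2 ≈ 1.5000)
T(d, S) = -S/21 (T(d, S) = S*(-1/21) = -S/21)
h(Q, D) = -144 + 3*D/2 (h(Q, D) = 3*(D + 4*(-4*6))/2 = 3*(D + 4*(-24))/2 = 3*(D - 96)/2 = 3*(-96 + D)/2 = -144 + 3*D/2)
G(K, g) = -144 - 24*K (G(K, g) = -144 + 3*(-16*K)/2 = -144 - 24*K)
G(838, T(-30, n(1, 6)))/A(866) = (-144 - 24*838)/(-578) = (-144 - 20112)*(-1/578) = -20256*(-1/578) = 10128/289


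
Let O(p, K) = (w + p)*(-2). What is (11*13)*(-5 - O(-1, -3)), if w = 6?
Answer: 715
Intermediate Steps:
O(p, K) = -12 - 2*p (O(p, K) = (6 + p)*(-2) = -12 - 2*p)
(11*13)*(-5 - O(-1, -3)) = (11*13)*(-5 - (-12 - 2*(-1))) = 143*(-5 - (-12 + 2)) = 143*(-5 - 1*(-10)) = 143*(-5 + 10) = 143*5 = 715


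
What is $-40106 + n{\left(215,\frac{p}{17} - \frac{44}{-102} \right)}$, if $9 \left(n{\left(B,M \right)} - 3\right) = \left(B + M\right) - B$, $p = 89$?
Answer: $- \frac{1082764}{27} \approx -40102.0$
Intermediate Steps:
$n{\left(B,M \right)} = 3 + \frac{M}{9}$ ($n{\left(B,M \right)} = 3 + \frac{\left(B + M\right) - B}{9} = 3 + \frac{M}{9}$)
$-40106 + n{\left(215,\frac{p}{17} - \frac{44}{-102} \right)} = -40106 + \left(3 + \frac{\frac{89}{17} - \frac{44}{-102}}{9}\right) = -40106 + \left(3 + \frac{89 \cdot \frac{1}{17} - - \frac{22}{51}}{9}\right) = -40106 + \left(3 + \frac{\frac{89}{17} + \frac{22}{51}}{9}\right) = -40106 + \left(3 + \frac{1}{9} \cdot \frac{17}{3}\right) = -40106 + \left(3 + \frac{17}{27}\right) = -40106 + \frac{98}{27} = - \frac{1082764}{27}$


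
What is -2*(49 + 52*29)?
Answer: -3114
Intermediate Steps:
-2*(49 + 52*29) = -2*(49 + 1508) = -2*1557 = -3114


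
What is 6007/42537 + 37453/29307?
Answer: 589728470/415543953 ≈ 1.4192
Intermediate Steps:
6007/42537 + 37453/29307 = 589728470/415543953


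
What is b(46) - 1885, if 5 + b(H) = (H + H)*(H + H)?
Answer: 6574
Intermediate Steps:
b(H) = -5 + 4*H² (b(H) = -5 + (H + H)*(H + H) = -5 + (2*H)*(2*H) = -5 + 4*H²)
b(46) - 1885 = (-5 + 4*46²) - 1885 = (-5 + 4*2116) - 1885 = (-5 + 8464) - 1885 = 8459 - 1885 = 6574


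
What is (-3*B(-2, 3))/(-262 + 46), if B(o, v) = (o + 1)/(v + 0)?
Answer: -1/216 ≈ -0.0046296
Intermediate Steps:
B(o, v) = (1 + o)/v
(-3*B(-2, 3))/(-262 + 46) = (-3*(1 - 2)/3)/(-262 + 46) = -(-1)/(-216) = -3*(-1/3)*(-1/216) = 1*(-1/216) = -1/216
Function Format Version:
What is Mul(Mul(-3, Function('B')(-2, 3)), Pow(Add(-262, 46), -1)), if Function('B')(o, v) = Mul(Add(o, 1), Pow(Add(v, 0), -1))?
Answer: Rational(-1, 216) ≈ -0.0046296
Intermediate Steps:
Function('B')(o, v) = Mul(Pow(v, -1), Add(1, o)) (Function('B')(o, v) = Mul(Add(1, o), Pow(v, -1)) = Mul(Pow(v, -1), Add(1, o)))
Mul(Mul(-3, Function('B')(-2, 3)), Pow(Add(-262, 46), -1)) = Mul(Mul(-3, Mul(Pow(3, -1), Add(1, -2))), Pow(Add(-262, 46), -1)) = Mul(Mul(-3, Mul(Rational(1, 3), -1)), Pow(-216, -1)) = Mul(Mul(-3, Rational(-1, 3)), Rational(-1, 216)) = Mul(1, Rational(-1, 216)) = Rational(-1, 216)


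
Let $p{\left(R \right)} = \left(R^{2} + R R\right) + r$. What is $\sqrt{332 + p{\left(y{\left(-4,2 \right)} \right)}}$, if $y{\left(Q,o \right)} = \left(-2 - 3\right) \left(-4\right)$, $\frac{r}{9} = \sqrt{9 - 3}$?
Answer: $\sqrt{1132 + 9 \sqrt{6}} \approx 33.971$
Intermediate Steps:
$r = 9 \sqrt{6}$ ($r = 9 \sqrt{9 - 3} = 9 \sqrt{6} \approx 22.045$)
$y{\left(Q,o \right)} = 20$ ($y{\left(Q,o \right)} = \left(-5\right) \left(-4\right) = 20$)
$p{\left(R \right)} = 2 R^{2} + 9 \sqrt{6}$ ($p{\left(R \right)} = \left(R^{2} + R R\right) + 9 \sqrt{6} = \left(R^{2} + R^{2}\right) + 9 \sqrt{6} = 2 R^{2} + 9 \sqrt{6}$)
$\sqrt{332 + p{\left(y{\left(-4,2 \right)} \right)}} = \sqrt{332 + \left(2 \cdot 20^{2} + 9 \sqrt{6}\right)} = \sqrt{332 + \left(2 \cdot 400 + 9 \sqrt{6}\right)} = \sqrt{332 + \left(800 + 9 \sqrt{6}\right)} = \sqrt{1132 + 9 \sqrt{6}}$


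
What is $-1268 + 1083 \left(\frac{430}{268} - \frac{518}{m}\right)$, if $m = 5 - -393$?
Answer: $- \frac{25062931}{26666} \approx -939.88$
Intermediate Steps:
$m = 398$ ($m = 5 + 393 = 398$)
$-1268 + 1083 \left(\frac{430}{268} - \frac{518}{m}\right) = -1268 + 1083 \left(\frac{430}{268} - \frac{518}{398}\right) = -1268 + 1083 \left(430 \cdot \frac{1}{268} - \frac{259}{199}\right) = -1268 + 1083 \left(\frac{215}{134} - \frac{259}{199}\right) = -1268 + 1083 \cdot \frac{8079}{26666} = -1268 + \frac{8749557}{26666} = - \frac{25062931}{26666}$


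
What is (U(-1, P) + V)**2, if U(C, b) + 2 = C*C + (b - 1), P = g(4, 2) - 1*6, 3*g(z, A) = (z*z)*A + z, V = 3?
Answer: 49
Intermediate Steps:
g(z, A) = z/3 + A*z**2/3 (g(z, A) = ((z*z)*A + z)/3 = (z**2*A + z)/3 = (A*z**2 + z)/3 = (z + A*z**2)/3 = z/3 + A*z**2/3)
P = 6 (P = (1/3)*4*(1 + 2*4) - 1*6 = (1/3)*4*(1 + 8) - 6 = (1/3)*4*9 - 6 = 12 - 6 = 6)
U(C, b) = -3 + b + C**2 (U(C, b) = -2 + (C*C + (b - 1)) = -2 + (C**2 + (-1 + b)) = -2 + (-1 + b + C**2) = -3 + b + C**2)
(U(-1, P) + V)**2 = ((-3 + 6 + (-1)**2) + 3)**2 = ((-3 + 6 + 1) + 3)**2 = (4 + 3)**2 = 7**2 = 49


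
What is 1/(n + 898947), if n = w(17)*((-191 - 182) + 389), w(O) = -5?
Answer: 1/898867 ≈ 1.1125e-6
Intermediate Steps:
n = -80 (n = -5*((-191 - 182) + 389) = -5*(-373 + 389) = -5*16 = -80)
1/(n + 898947) = 1/(-80 + 898947) = 1/898867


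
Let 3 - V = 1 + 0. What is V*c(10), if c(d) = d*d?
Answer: 200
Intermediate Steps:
V = 2 (V = 3 - (1 + 0) = 3 - 1*1 = 3 - 1 = 2)
c(d) = d²
V*c(10) = 2*10² = 2*100 = 200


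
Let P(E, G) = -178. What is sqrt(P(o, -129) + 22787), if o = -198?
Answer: sqrt(22609) ≈ 150.36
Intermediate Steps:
sqrt(P(o, -129) + 22787) = sqrt(-178 + 22787) = sqrt(22609)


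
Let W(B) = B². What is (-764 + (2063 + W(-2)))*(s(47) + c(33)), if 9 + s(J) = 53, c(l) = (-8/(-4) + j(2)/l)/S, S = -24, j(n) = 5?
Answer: 45314431/792 ≈ 57215.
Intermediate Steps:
c(l) = -1/12 - 5/(24*l) (c(l) = (-8/(-4) + 5/l)/(-24) = (-8*(-¼) + 5/l)*(-1/24) = (2 + 5/l)*(-1/24) = -1/12 - 5/(24*l))
s(J) = 44 (s(J) = -9 + 53 = 44)
(-764 + (2063 + W(-2)))*(s(47) + c(33)) = (-764 + (2063 + (-2)²))*(44 + (1/24)*(-5 - 2*33)/33) = (-764 + (2063 + 4))*(44 + (1/24)*(1/33)*(-5 - 66)) = (-764 + 2067)*(44 + (1/24)*(1/33)*(-71)) = 1303*(44 - 71/792) = 1303*(34777/792) = 45314431/792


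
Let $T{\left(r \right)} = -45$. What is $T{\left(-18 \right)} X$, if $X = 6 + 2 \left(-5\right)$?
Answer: $180$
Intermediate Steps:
$X = -4$ ($X = 6 - 10 = -4$)
$T{\left(-18 \right)} X = \left(-45\right) \left(-4\right) = 180$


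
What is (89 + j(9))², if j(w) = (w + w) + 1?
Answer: 11664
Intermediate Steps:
j(w) = 1 + 2*w (j(w) = 2*w + 1 = 1 + 2*w)
(89 + j(9))² = (89 + (1 + 2*9))² = (89 + (1 + 18))² = (89 + 19)² = 108² = 11664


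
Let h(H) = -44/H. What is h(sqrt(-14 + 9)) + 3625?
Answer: 3625 + 44*I*sqrt(5)/5 ≈ 3625.0 + 19.677*I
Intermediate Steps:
h(sqrt(-14 + 9)) + 3625 = -44/sqrt(-14 + 9) + 3625 = -44*(-I*sqrt(5)/5) + 3625 = -(-44)*I*sqrt(5)/5 + 3625 = 44*I*sqrt(5)/5 + 3625 = 3625 + 44*I*sqrt(5)/5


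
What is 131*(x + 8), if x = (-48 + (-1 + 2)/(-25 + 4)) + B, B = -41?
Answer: -222962/21 ≈ -10617.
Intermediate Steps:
x = -1870/21 (x = (-48 + (-1 + 2)/(-25 + 4)) - 41 = (-48 + 1/(-21)) - 41 = (-48 + 1*(-1/21)) - 41 = (-48 - 1/21) - 41 = -1009/21 - 41 = -1870/21 ≈ -89.048)
131*(x + 8) = 131*(-1870/21 + 8) = 131*(-1702/21) = -222962/21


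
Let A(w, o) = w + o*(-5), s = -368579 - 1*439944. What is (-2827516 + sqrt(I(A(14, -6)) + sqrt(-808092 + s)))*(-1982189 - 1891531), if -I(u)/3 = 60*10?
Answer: 10953005279520 - 3873720*sqrt(-1800 + I*sqrt(1616615)) ≈ 1.0953e+13 - 1.7332e+8*I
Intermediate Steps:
s = -808523 (s = -368579 - 439944 = -808523)
A(w, o) = w - 5*o
I(u) = -1800 (I(u) = -180*10 = -3*600 = -1800)
(-2827516 + sqrt(I(A(14, -6)) + sqrt(-808092 + s)))*(-1982189 - 1891531) = (-2827516 + sqrt(-1800 + sqrt(-808092 - 808523)))*(-1982189 - 1891531) = (-2827516 + sqrt(-1800 + sqrt(-1616615)))*(-3873720) = (-2827516 + sqrt(-1800 + I*sqrt(1616615)))*(-3873720) = 10953005279520 - 3873720*sqrt(-1800 + I*sqrt(1616615))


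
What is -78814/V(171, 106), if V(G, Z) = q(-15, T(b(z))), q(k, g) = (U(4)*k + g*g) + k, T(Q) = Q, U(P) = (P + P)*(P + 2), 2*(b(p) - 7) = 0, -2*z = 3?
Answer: 39407/343 ≈ 114.89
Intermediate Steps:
z = -3/2 (z = -1/2*3 = -3/2 ≈ -1.5000)
b(p) = 7 (b(p) = 7 + (1/2)*0 = 7 + 0 = 7)
U(P) = 2*P*(2 + P) (U(P) = (2*P)*(2 + P) = 2*P*(2 + P))
q(k, g) = g**2 + 49*k (q(k, g) = ((2*4*(2 + 4))*k + g*g) + k = ((2*4*6)*k + g**2) + k = (48*k + g**2) + k = (g**2 + 48*k) + k = g**2 + 49*k)
V(G, Z) = -686 (V(G, Z) = 7**2 + 49*(-15) = 49 - 735 = -686)
-78814/V(171, 106) = -78814/(-686) = -78814*(-1/686) = 39407/343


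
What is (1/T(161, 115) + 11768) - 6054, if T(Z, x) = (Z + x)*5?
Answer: 7885321/1380 ≈ 5714.0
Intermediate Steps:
T(Z, x) = 5*Z + 5*x
(1/T(161, 115) + 11768) - 6054 = (1/(5*161 + 5*115) + 11768) - 6054 = (1/(805 + 575) + 11768) - 6054 = (1/1380 + 11768) - 6054 = 16239841/1380 - 6054 = 7885321/1380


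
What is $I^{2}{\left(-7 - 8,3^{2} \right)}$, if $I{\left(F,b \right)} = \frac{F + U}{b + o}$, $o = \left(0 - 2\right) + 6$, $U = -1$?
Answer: $\frac{256}{169} \approx 1.5148$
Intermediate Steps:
$o = 4$ ($o = -2 + 6 = 4$)
$I{\left(F,b \right)} = \frac{-1 + F}{4 + b}$ ($I{\left(F,b \right)} = \frac{F - 1}{b + 4} = \frac{-1 + F}{4 + b}$)
$I^{2}{\left(-7 - 8,3^{2} \right)} = \left(\frac{-1 - 15}{4 + 3^{2}}\right)^{2} = \left(\frac{-1 - 15}{4 + 9}\right)^{2} = \left(\frac{-1 - 15}{13}\right)^{2} = \left(\frac{1}{13} \left(-16\right)\right)^{2} = \left(- \frac{16}{13}\right)^{2} = \frac{256}{169}$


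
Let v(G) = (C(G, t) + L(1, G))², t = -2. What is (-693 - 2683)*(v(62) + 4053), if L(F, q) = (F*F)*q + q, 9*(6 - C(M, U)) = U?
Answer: -5745536752/81 ≈ -7.0933e+7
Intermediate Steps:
C(M, U) = 6 - U/9
L(F, q) = q + q*F² (L(F, q) = F²*q + q = q*F² + q = q + q*F²)
v(G) = (56/9 + 2*G)² (v(G) = ((6 - ⅑*(-2)) + G*(1 + 1²))² = ((6 + 2/9) + G*(1 + 1))² = (56/9 + G*2)² = (56/9 + 2*G)²)
(-693 - 2683)*(v(62) + 4053) = (-693 - 2683)*(4*(28 + 9*62)²/81 + 4053) = -3376*(4*(28 + 558)²/81 + 4053) = -3376*((4/81)*586² + 4053) = -3376*((4/81)*343396 + 4053) = -3376*(1373584/81 + 4053) = -3376*1701877/81 = -5745536752/81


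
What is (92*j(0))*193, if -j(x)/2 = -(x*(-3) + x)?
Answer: 0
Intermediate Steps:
j(x) = -4*x (j(x) = -(-2)*(x*(-3) + x) = -(-2)*(-3*x + x) = -(-2)*(-2*x) = -4*x)
(92*j(0))*193 = (92*(-4*0))*193 = (92*0)*193 = 0*193 = 0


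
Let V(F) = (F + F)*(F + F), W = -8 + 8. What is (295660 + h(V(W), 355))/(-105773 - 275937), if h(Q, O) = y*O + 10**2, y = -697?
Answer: -9665/76342 ≈ -0.12660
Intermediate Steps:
W = 0
V(F) = 4*F**2 (V(F) = (2*F)*(2*F) = 4*F**2)
h(Q, O) = 100 - 697*O (h(Q, O) = -697*O + 10**2 = -697*O + 100 = 100 - 697*O)
(295660 + h(V(W), 355))/(-105773 - 275937) = (295660 + (100 - 697*355))/(-105773 - 275937) = (295660 + (100 - 247435))/(-381710) = (295660 - 247335)*(-1/381710) = 48325*(-1/381710) = -9665/76342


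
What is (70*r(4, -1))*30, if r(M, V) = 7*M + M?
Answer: 67200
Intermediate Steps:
r(M, V) = 8*M
(70*r(4, -1))*30 = (70*(8*4))*30 = (70*32)*30 = 2240*30 = 67200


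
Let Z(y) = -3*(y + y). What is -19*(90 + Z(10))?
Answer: -570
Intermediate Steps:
Z(y) = -6*y
-19*(90 + Z(10)) = -19*(90 - 6*10) = -19*(90 - 60) = -19*30 = -570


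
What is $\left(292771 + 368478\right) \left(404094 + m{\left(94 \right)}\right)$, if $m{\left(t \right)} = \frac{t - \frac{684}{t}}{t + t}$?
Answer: $\frac{590260392086585}{2209} \approx 2.6721 \cdot 10^{11}$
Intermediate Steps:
$m{\left(t \right)} = \frac{t - \frac{684}{t}}{2 t}$
$\left(292771 + 368478\right) \left(404094 + m{\left(94 \right)}\right) = \left(292771 + 368478\right) \left(404094 + \left(\frac{1}{2} - \frac{342}{8836}\right)\right) = 661249 \left(404094 + \left(\frac{1}{2} - \frac{171}{4418}\right)\right) = 661249 \left(404094 + \frac{1019}{2209}\right) = 661249 \cdot \frac{892644665}{2209} = \frac{590260392086585}{2209}$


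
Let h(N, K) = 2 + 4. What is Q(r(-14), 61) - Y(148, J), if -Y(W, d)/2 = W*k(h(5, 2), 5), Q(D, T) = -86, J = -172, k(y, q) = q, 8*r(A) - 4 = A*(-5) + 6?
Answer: 1394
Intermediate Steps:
h(N, K) = 6
r(A) = 5/4 - 5*A/8 (r(A) = 1/2 + (A*(-5) + 6)/8 = 1/2 + (-5*A + 6)/8 = 1/2 + (6 - 5*A)/8 = 1/2 + (3/4 - 5*A/8) = 5/4 - 5*A/8)
Y(W, d) = -10*W (Y(W, d) = -2*W*5 = -10*W)
Q(r(-14), 61) - Y(148, J) = -86 - (-10)*148 = -86 - 1*(-1480) = -86 + 1480 = 1394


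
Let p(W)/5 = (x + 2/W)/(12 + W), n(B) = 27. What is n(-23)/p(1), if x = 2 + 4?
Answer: 351/40 ≈ 8.7750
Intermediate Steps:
x = 6
p(W) = 5*(6 + 2/W)/(12 + W) (p(W) = 5*((6 + 2/W)/(12 + W)) = 5*(6 + 2/W)/(12 + W))
n(-23)/p(1) = 27/((10*(1 + 3*1)/(1*(12 + 1)))) = 27/((10*1*(1 + 3)/13)) = 27/((10*1*(1/13)*4)) = 27/(40/13) = 27*(13/40) = 351/40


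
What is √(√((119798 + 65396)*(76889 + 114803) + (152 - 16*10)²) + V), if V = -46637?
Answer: √(-46637 + 2*√8875052078) ≈ 376.53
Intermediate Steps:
√(√((119798 + 65396)*(76889 + 114803) + (152 - 16*10)²) + V) = √(√((119798 + 65396)*(76889 + 114803) + (152 - 16*10)²) - 46637) = √(√(185194*191692 + (152 - 160)²) - 46637) = √(√(35500208248 + (-8)²) - 46637) = √(√(35500208248 + 64) - 46637) = √(√35500208312 - 46637) = √(2*√8875052078 - 46637) = √(-46637 + 2*√8875052078)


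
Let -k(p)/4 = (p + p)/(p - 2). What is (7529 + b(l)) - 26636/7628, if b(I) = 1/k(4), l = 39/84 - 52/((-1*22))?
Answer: 229616397/30512 ≈ 7525.4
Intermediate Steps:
k(p) = -8*p/(-2 + p) (k(p) = -4*(p + p)/(p - 2) = -4*2*p/(-2 + p) = -8*p/(-2 + p))
l = 871/308 (l = 39*(1/84) - 52/(-22) = 13/28 - 52*(-1/22) = 13/28 + 26/11 = 871/308 ≈ 2.8279)
b(I) = -1/16 (b(I) = 1/(-8*4/(-2 + 4)) = 1/(-8*4/2) = 1/(-8*4*1/2) = 1/(-16) = -1/16)
(7529 + b(l)) - 26636/7628 = (7529 - 1/16) - 26636/7628 = 120463/16 - 26636*1/7628 = 120463/16 - 6659/1907 = 229616397/30512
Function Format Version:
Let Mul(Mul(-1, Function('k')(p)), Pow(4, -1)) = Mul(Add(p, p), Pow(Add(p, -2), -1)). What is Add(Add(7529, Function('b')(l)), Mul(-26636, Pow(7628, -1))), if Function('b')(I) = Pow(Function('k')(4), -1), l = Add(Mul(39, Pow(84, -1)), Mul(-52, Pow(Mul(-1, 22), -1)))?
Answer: Rational(229616397, 30512) ≈ 7525.4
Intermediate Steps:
Function('k')(p) = Mul(-8, p, Pow(Add(-2, p), -1)) (Function('k')(p) = Mul(-4, Mul(Add(p, p), Pow(Add(p, -2), -1))) = Mul(-4, Mul(Mul(2, p), Pow(Add(-2, p), -1))) = Mul(-4, Mul(2, p, Pow(Add(-2, p), -1))) = Mul(-8, p, Pow(Add(-2, p), -1)))
l = Rational(871, 308) (l = Add(Mul(39, Rational(1, 84)), Mul(-52, Pow(-22, -1))) = Add(Rational(13, 28), Mul(-52, Rational(-1, 22))) = Add(Rational(13, 28), Rational(26, 11)) = Rational(871, 308) ≈ 2.8279)
Function('b')(I) = Rational(-1, 16) (Function('b')(I) = Pow(Mul(-8, 4, Pow(Add(-2, 4), -1)), -1) = Pow(Mul(-8, 4, Pow(2, -1)), -1) = Pow(Mul(-8, 4, Rational(1, 2)), -1) = Pow(-16, -1) = Rational(-1, 16))
Add(Add(7529, Function('b')(l)), Mul(-26636, Pow(7628, -1))) = Add(Add(7529, Rational(-1, 16)), Mul(-26636, Pow(7628, -1))) = Add(Rational(120463, 16), Mul(-26636, Rational(1, 7628))) = Add(Rational(120463, 16), Rational(-6659, 1907)) = Rational(229616397, 30512)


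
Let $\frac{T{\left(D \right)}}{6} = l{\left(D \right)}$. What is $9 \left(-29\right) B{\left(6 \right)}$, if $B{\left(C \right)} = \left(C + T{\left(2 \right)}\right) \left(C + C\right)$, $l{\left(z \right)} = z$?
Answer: $-56376$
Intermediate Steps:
$T{\left(D \right)} = 6 D$
$B{\left(C \right)} = 2 C \left(12 + C\right)$ ($B{\left(C \right)} = \left(C + 6 \cdot 2\right) \left(C + C\right) = \left(C + 12\right) 2 C = \left(12 + C\right) 2 C = 2 C \left(12 + C\right)$)
$9 \left(-29\right) B{\left(6 \right)} = 9 \left(-29\right) 2 \cdot 6 \left(12 + 6\right) = - 261 \cdot 2 \cdot 6 \cdot 18 = \left(-261\right) 216 = -56376$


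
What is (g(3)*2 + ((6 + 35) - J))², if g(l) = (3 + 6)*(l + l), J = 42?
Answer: 11449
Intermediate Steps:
g(l) = 18*l (g(l) = 9*(2*l) = 18*l)
(g(3)*2 + ((6 + 35) - J))² = ((18*3)*2 + ((6 + 35) - 1*42))² = (54*2 + (41 - 42))² = (108 - 1)² = 107² = 11449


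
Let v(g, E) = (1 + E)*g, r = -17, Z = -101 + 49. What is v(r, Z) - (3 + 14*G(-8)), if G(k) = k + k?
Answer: 1088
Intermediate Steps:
G(k) = 2*k
Z = -52
v(g, E) = g*(1 + E)
v(r, Z) - (3 + 14*G(-8)) = -17*(1 - 52) - (3 + 14*(2*(-8))) = -17*(-51) - (3 + 14*(-16)) = 867 - (3 - 224) = 867 - 1*(-221) = 867 + 221 = 1088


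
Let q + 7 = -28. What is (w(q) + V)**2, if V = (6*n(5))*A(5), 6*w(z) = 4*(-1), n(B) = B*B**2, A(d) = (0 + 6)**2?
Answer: 6560676004/9 ≈ 7.2896e+8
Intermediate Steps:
q = -35 (q = -7 - 28 = -35)
A(d) = 36 (A(d) = 6**2 = 36)
n(B) = B**3
w(z) = -2/3 (w(z) = (4*(-1))/6 = (1/6)*(-4) = -2/3)
V = 27000 (V = (6*5**3)*36 = (6*125)*36 = 750*36 = 27000)
(w(q) + V)**2 = (-2/3 + 27000)**2 = (80998/3)**2 = 6560676004/9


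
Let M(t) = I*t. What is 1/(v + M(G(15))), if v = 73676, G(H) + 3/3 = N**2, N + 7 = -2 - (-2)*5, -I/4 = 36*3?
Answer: 1/73676 ≈ 1.3573e-5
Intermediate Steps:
I = -432 (I = -144*3 = -4*108 = -432)
N = 1 (N = -7 + (-2 - (-2)*5) = -7 + (-2 - 1*(-10)) = -7 + (-2 + 10) = -7 + 8 = 1)
G(H) = 0 (G(H) = -1 + 1**2 = -1 + 1 = 0)
M(t) = -432*t
1/(v + M(G(15))) = 1/(73676 - 432*0) = 1/(73676 + 0) = 1/73676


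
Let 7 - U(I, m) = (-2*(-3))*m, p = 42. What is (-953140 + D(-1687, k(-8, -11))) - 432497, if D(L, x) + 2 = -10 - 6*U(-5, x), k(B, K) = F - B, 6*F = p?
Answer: -1385151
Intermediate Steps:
U(I, m) = 7 - 6*m (U(I, m) = 7 - (-2*(-3))*m = 7 - 6*m)
F = 7 (F = (1/6)*42 = 7)
k(B, K) = 7 - B
D(L, x) = -54 + 36*x (D(L, x) = -2 + (-10 - 6*(7 - 6*x)) = -2 + (-10 + (-42 + 36*x)) = -2 + (-52 + 36*x) = -54 + 36*x)
(-953140 + D(-1687, k(-8, -11))) - 432497 = (-953140 + (-54 + 36*(7 - 1*(-8)))) - 432497 = (-953140 + (-54 + 36*(7 + 8))) - 432497 = (-953140 + (-54 + 36*15)) - 432497 = (-953140 + (-54 + 540)) - 432497 = (-953140 + 486) - 432497 = -952654 - 432497 = -1385151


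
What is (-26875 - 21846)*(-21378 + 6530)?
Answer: 723409408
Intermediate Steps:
(-26875 - 21846)*(-21378 + 6530) = -48721*(-14848) = 723409408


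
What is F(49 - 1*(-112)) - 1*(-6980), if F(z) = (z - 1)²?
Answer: 32580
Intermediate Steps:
F(z) = (-1 + z)²
F(49 - 1*(-112)) - 1*(-6980) = (-1 + (49 - 1*(-112)))² - 1*(-6980) = (-1 + (49 + 112))² + 6980 = (-1 + 161)² + 6980 = 160² + 6980 = 25600 + 6980 = 32580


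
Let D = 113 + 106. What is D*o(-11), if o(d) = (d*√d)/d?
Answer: 219*I*√11 ≈ 726.34*I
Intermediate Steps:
o(d) = √d (o(d) = d^(3/2)/d = √d)
D = 219
D*o(-11) = 219*√(-11) = 219*(I*√11) = 219*I*√11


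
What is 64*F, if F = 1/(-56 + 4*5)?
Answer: -16/9 ≈ -1.7778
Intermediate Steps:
F = -1/36 (F = 1/(-56 + 20) = 1/(-36) = -1/36 ≈ -0.027778)
64*F = 64*(-1/36) = -16/9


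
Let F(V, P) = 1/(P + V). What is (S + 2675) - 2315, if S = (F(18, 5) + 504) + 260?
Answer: 25853/23 ≈ 1124.0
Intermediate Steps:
S = 17573/23 (S = (1/(5 + 18) + 504) + 260 = (1/23 + 504) + 260 = 11593/23 + 260 = 17573/23 ≈ 764.04)
(S + 2675) - 2315 = (17573/23 + 2675) - 2315 = 79098/23 - 2315 = 25853/23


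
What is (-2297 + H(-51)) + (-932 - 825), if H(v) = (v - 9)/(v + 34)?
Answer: -68858/17 ≈ -4050.5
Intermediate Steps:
H(v) = (-9 + v)/(34 + v)
(-2297 + H(-51)) + (-932 - 825) = (-2297 + (-9 - 51)/(34 - 51)) + (-932 - 825) = (-2297 - 60/(-17)) - 1757 = (-2297 - 1/17*(-60)) - 1757 = (-2297 + 60/17) - 1757 = -38989/17 - 1757 = -68858/17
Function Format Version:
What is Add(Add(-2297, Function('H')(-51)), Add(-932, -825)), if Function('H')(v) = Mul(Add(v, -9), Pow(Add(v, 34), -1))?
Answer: Rational(-68858, 17) ≈ -4050.5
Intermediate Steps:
Function('H')(v) = Mul(Pow(Add(34, v), -1), Add(-9, v)) (Function('H')(v) = Mul(Add(-9, v), Pow(Add(34, v), -1)) = Mul(Pow(Add(34, v), -1), Add(-9, v)))
Add(Add(-2297, Function('H')(-51)), Add(-932, -825)) = Add(Add(-2297, Mul(Pow(Add(34, -51), -1), Add(-9, -51))), Add(-932, -825)) = Add(Add(-2297, Mul(Pow(-17, -1), -60)), -1757) = Add(Add(-2297, Mul(Rational(-1, 17), -60)), -1757) = Add(Add(-2297, Rational(60, 17)), -1757) = Add(Rational(-38989, 17), -1757) = Rational(-68858, 17)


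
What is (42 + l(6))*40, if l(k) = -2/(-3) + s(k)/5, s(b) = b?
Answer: 5264/3 ≈ 1754.7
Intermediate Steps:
l(k) = ⅔ + k/5 (l(k) = -2/(-3) + k/5 = -2*(-⅓) + k*(⅕) = ⅔ + k/5)
(42 + l(6))*40 = (42 + (⅔ + (⅕)*6))*40 = (42 + (⅔ + 6/5))*40 = (42 + 28/15)*40 = (658/15)*40 = 5264/3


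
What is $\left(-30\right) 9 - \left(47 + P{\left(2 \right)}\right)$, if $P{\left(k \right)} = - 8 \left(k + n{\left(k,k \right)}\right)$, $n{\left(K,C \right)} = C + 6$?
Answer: $-237$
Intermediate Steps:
$n{\left(K,C \right)} = 6 + C$
$P{\left(k \right)} = -48 - 16 k$ ($P{\left(k \right)} = - 8 \left(k + \left(6 + k\right)\right) = - 8 \left(6 + 2 k\right) = -48 - 16 k$)
$\left(-30\right) 9 - \left(47 + P{\left(2 \right)}\right) = \left(-30\right) 9 - \left(-1 - 32\right) = -270 - -33 = -270 + \left(-47 + 80\right) = -270 + 33 = -237$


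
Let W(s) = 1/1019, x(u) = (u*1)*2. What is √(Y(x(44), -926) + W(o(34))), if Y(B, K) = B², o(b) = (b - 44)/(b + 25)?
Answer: 3*√893452067/1019 ≈ 88.000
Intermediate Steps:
x(u) = 2*u (x(u) = u*2 = 2*u)
o(b) = (-44 + b)/(25 + b)
W(s) = 1/1019
√(Y(x(44), -926) + W(o(34))) = √((2*44)² + 1/1019) = √(88² + 1/1019) = √(7744 + 1/1019) = √(7891137/1019) = 3*√893452067/1019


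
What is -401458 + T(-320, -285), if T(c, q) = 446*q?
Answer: -528568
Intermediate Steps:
-401458 + T(-320, -285) = -401458 + 446*(-285) = -401458 - 127110 = -528568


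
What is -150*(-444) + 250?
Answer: 66850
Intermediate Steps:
-150*(-444) + 250 = 66600 + 250 = 66850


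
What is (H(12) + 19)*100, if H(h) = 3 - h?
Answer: 1000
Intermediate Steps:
(H(12) + 19)*100 = ((3 - 1*12) + 19)*100 = ((3 - 12) + 19)*100 = (-9 + 19)*100 = 10*100 = 1000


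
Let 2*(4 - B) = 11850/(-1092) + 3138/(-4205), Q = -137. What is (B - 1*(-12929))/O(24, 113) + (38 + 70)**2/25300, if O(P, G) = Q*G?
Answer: -11233314272611/29974843198300 ≈ -0.37476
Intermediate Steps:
B = 14998471/1530620 (B = 4 - (11850/(-1092) + 3138/(-4205))/2 = 4 - (11850*(-1/1092) + 3138*(-1/4205))/2 = 4 - (-1975/182 - 3138/4205)/2 = 4 - 1/2*(-8875991/765310) = 4 + 8875991/1530620 = 14998471/1530620 ≈ 9.7990)
O(P, G) = -137*G
(B - 1*(-12929))/O(24, 113) + (38 + 70)**2/25300 = (14998471/1530620 - 1*(-12929))/((-137*113)) + (38 + 70)**2/25300 = (14998471/1530620 + 12929)/(-15481) + 108**2*(1/25300) = (19804384451/1530620)*(-1/15481) + 11664*(1/25300) = -19804384451/23695528220 + 2916/6325 = -11233314272611/29974843198300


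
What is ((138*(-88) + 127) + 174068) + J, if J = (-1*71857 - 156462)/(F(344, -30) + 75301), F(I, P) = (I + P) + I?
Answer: 946846430/5843 ≈ 1.6205e+5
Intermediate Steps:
F(I, P) = P + 2*I
J = -17563/5843 (J = (-1*71857 - 156462)/((-30 + 2*344) + 75301) = (-71857 - 156462)/((-30 + 688) + 75301) = -228319/(658 + 75301) = -228319/75959 = -228319*1/75959 = -17563/5843 ≈ -3.0058)
((138*(-88) + 127) + 174068) + J = ((138*(-88) + 127) + 174068) - 17563/5843 = ((-12144 + 127) + 174068) - 17563/5843 = (-12017 + 174068) - 17563/5843 = 162051 - 17563/5843 = 946846430/5843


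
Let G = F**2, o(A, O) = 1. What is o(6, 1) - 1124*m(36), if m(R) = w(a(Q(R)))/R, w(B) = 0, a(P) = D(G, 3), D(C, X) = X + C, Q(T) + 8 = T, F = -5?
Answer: 1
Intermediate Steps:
Q(T) = -8 + T
G = 25 (G = (-5)**2 = 25)
D(C, X) = C + X
a(P) = 28 (a(P) = 25 + 3 = 28)
m(R) = 0 (m(R) = 0/R = 0)
o(6, 1) - 1124*m(36) = 1 - 1124*0 = 1 + 0 = 1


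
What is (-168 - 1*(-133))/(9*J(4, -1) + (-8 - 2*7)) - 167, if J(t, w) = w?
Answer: -5142/31 ≈ -165.87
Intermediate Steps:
(-168 - 1*(-133))/(9*J(4, -1) + (-8 - 2*7)) - 167 = (-168 - 1*(-133))/(9*(-1) + (-8 - 2*7)) - 167 = (-168 + 133)/(-9 + (-8 - 14)) - 167 = -35/(-9 - 22) - 167 = -35/(-31) - 167 = -35*(-1/31) - 167 = 35/31 - 167 = -5142/31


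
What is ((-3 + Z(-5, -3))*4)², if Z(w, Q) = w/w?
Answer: 64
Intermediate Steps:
Z(w, Q) = 1
((-3 + Z(-5, -3))*4)² = ((-3 + 1)*4)² = (-2*4)² = (-8)² = 64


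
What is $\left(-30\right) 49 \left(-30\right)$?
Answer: $44100$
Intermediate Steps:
$\left(-30\right) 49 \left(-30\right) = \left(-1470\right) \left(-30\right) = 44100$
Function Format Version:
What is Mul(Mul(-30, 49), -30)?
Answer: 44100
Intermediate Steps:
Mul(Mul(-30, 49), -30) = Mul(-1470, -30) = 44100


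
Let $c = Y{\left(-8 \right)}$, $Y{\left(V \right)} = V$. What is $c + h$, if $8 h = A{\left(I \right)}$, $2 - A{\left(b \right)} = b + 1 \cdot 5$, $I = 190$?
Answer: $- \frac{257}{8} \approx -32.125$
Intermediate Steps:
$A{\left(b \right)} = -3 - b$ ($A{\left(b \right)} = 2 - \left(b + 1 \cdot 5\right) = 2 - \left(b + 5\right) = 2 - \left(5 + b\right) = -3 - b$)
$h = - \frac{193}{8}$ ($h = \frac{-3 - 190}{8} = \frac{1}{8} \left(-193\right) = - \frac{193}{8} \approx -24.125$)
$c = -8$
$c + h = -8 - \frac{193}{8} = - \frac{257}{8}$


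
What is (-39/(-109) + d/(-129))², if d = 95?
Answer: 28344976/197711721 ≈ 0.14337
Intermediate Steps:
(-39/(-109) + d/(-129))² = (-39/(-109) + 95/(-129))² = (-39*(-1/109) + 95*(-1/129))² = (39/109 - 95/129)² = (-5324/14061)² = 28344976/197711721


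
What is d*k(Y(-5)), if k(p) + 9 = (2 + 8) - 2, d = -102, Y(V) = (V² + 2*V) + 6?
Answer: 102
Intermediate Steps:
Y(V) = 6 + V² + 2*V
k(p) = -1 (k(p) = -9 + ((2 + 8) - 2) = -9 + (10 - 2) = -9 + 8 = -1)
d*k(Y(-5)) = -102*(-1) = 102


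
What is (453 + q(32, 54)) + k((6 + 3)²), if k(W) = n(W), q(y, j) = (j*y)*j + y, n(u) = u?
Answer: 93878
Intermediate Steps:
q(y, j) = y + y*j² (q(y, j) = y*j² + y = y + y*j²)
k(W) = W
(453 + q(32, 54)) + k((6 + 3)²) = (453 + 32*(1 + 54²)) + (6 + 3)² = (453 + 32*(1 + 2916)) + 9² = (453 + 32*2917) + 81 = (453 + 93344) + 81 = 93797 + 81 = 93878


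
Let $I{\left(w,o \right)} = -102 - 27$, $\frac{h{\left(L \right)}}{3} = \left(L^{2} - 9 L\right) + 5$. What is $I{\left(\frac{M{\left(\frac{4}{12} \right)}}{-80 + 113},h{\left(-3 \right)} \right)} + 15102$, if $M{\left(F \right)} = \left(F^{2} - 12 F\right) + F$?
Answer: $14973$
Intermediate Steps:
$h{\left(L \right)} = 15 - 27 L + 3 L^{2}$ ($h{\left(L \right)} = 3 \left(\left(L^{2} - 9 L\right) + 5\right) = 3 \left(5 + L^{2} - 9 L\right) = 15 - 27 L + 3 L^{2}$)
$M{\left(F \right)} = F^{2} - 11 F$
$I{\left(w,o \right)} = -129$ ($I{\left(w,o \right)} = -102 - 27 = -129$)
$I{\left(\frac{M{\left(\frac{4}{12} \right)}}{-80 + 113},h{\left(-3 \right)} \right)} + 15102 = -129 + 15102 = 14973$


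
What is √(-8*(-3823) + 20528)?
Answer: 2*√12778 ≈ 226.08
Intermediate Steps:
√(-8*(-3823) + 20528) = √(30584 + 20528) = √51112 = 2*√12778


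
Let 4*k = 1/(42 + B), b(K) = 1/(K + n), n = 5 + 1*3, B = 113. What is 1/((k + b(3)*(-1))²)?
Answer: 46512400/370881 ≈ 125.41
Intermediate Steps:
n = 8 (n = 5 + 3 = 8)
b(K) = 1/(8 + K) (b(K) = 1/(K + 8) = 1/(8 + K))
k = 1/620 (k = 1/(4*(42 + 113)) = (¼)/155 = (¼)*(1/155) = 1/620 ≈ 0.0016129)
1/((k + b(3)*(-1))²) = 1/((1/620 - 1/(8 + 3))²) = 1/((1/620 - 1/11)²) = 1/((-609/6820)²) = 1/(370881/46512400) = 46512400/370881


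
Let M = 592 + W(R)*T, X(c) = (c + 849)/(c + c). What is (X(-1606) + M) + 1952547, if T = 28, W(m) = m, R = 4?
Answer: 6273842969/3212 ≈ 1.9533e+6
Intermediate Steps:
X(c) = (849 + c)/(2*c) (X(c) = (849 + c)/((2*c)) = (849 + c)*(1/(2*c)) = (849 + c)/(2*c))
M = 704 (M = 592 + 4*28 = 592 + 112 = 704)
(X(-1606) + M) + 1952547 = ((½)*(849 - 1606)/(-1606) + 704) + 1952547 = ((½)*(-1/1606)*(-757) + 704) + 1952547 = (757/3212 + 704) + 1952547 = 2262005/3212 + 1952547 = 6273842969/3212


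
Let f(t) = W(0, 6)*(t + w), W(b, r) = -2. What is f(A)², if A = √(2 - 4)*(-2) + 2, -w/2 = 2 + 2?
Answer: 112 + 96*I*√2 ≈ 112.0 + 135.76*I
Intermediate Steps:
w = -8 (w = -2*(2 + 2) = -2*4 = -8)
A = 2 - 2*I*√2 (A = √(-2)*(-2) + 2 = (I*√2)*(-2) + 2 = -2*I*√2 + 2 = 2 - 2*I*√2 ≈ 2.0 - 2.8284*I)
f(t) = 16 - 2*t (f(t) = -2*(t - 8) = -2*(-8 + t) = 16 - 2*t)
f(A)² = (16 - 2*(2 - 2*I*√2))² = (16 + (-4 + 4*I*√2))² = (12 + 4*I*√2)²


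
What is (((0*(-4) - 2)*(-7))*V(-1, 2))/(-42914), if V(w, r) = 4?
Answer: -28/21457 ≈ -0.0013049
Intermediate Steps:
(((0*(-4) - 2)*(-7))*V(-1, 2))/(-42914) = (((0*(-4) - 2)*(-7))*4)/(-42914) = (((0 - 2)*(-7))*4)*(-1/42914) = (-2*(-7)*4)*(-1/42914) = (14*4)*(-1/42914) = 56*(-1/42914) = -28/21457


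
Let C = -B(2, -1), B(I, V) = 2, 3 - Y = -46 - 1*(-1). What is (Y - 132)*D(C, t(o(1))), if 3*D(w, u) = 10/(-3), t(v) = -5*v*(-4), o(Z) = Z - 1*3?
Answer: 280/3 ≈ 93.333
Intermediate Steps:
Y = 48 (Y = 3 - (-46 - 1*(-1)) = 3 - (-46 + 1) = 3 - 1*(-45) = 3 + 45 = 48)
o(Z) = -3 + Z (o(Z) = Z - 3 = -3 + Z)
t(v) = 20*v
C = -2 (C = -1*2 = -2)
D(w, u) = -10/9 (D(w, u) = (10/(-3))/3 = (10*(-1/3))/3 = (1/3)*(-10/3) = -10/9)
(Y - 132)*D(C, t(o(1))) = (48 - 132)*(-10/9) = -84*(-10/9) = 280/3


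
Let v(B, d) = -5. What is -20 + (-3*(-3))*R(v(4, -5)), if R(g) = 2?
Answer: -2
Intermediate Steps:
-20 + (-3*(-3))*R(v(4, -5)) = -20 - 3*(-3)*2 = -20 + 9*2 = -20 + 18 = -2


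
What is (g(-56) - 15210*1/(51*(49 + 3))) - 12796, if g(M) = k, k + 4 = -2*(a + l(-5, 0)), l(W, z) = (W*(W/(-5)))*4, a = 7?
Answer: -434511/34 ≈ -12780.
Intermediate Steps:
l(W, z) = -4*W²/5 (l(W, z) = (W*(W*(-⅕)))*4 = (W*(-W/5))*4 = -W²/5*4 = -4*W²/5)
k = 22 (k = -4 - 2*(7 - ⅘*(-5)²) = -4 - 2*(7 - ⅘*25) = -4 - 2*(7 - 20) = -4 - 2*(-13) = -4 + 26 = 22)
g(M) = 22
(g(-56) - 15210*1/(51*(49 + 3))) - 12796 = (22 - 15210*1/(51*(49 + 3))) - 12796 = (22 - 15210/(52*51)) - 12796 = (22 - 15210/2652) - 12796 = (22 - 15210*1/2652) - 12796 = (22 - 195/34) - 12796 = 553/34 - 12796 = -434511/34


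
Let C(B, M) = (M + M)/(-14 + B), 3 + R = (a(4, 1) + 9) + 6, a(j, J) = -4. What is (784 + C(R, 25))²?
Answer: 5414929/9 ≈ 6.0166e+5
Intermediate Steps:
R = 8 (R = -3 + ((-4 + 9) + 6) = -3 + (5 + 6) = -3 + 11 = 8)
C(B, M) = 2*M/(-14 + B) (C(B, M) = (2*M)/(-14 + B) = 2*M/(-14 + B))
(784 + C(R, 25))² = (784 + 2*25/(-14 + 8))² = (784 + 2*25/(-6))² = (784 + 2*25*(-⅙))² = (784 - 25/3)² = (2327/3)² = 5414929/9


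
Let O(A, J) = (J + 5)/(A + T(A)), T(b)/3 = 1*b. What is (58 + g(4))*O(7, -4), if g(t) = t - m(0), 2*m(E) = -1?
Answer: 125/56 ≈ 2.2321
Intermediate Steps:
m(E) = -1/2 (m(E) = (1/2)*(-1) = -1/2)
T(b) = 3*b (T(b) = 3*(1*b) = 3*b)
O(A, J) = (5 + J)/(4*A) (O(A, J) = (J + 5)/(A + 3*A) = (5 + J)/((4*A)) = (5 + J)*(1/(4*A)) = (5 + J)/(4*A))
g(t) = 1/2 + t (g(t) = t - 1*(-1/2) = t + 1/2 = 1/2 + t)
(58 + g(4))*O(7, -4) = (58 + (1/2 + 4))*((1/4)*(5 - 4)/7) = (58 + 9/2)*((1/4)*(1/7)*1) = (125/2)*(1/28) = 125/56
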